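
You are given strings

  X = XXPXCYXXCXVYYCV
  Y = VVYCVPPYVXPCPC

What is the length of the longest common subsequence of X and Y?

One common subsequence of length 5: P [3,7], Y [6,8], X [7,10], C [9,12], C [14,14], and the DP table's final entry dp[15][14] is also 5, so no common subsequence is longer.

5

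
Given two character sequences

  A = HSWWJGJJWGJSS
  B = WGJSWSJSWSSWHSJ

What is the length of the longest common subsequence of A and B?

7

One common subsequence of length 7: W at A[4]=B[1], then G at A[6]=B[2], then J at A[7]=B[3], then J at A[8]=B[7], then W at A[9]=B[9], then S at A[12]=B[11], then S at A[13]=B[14], and the DP table's final entry dp[13][15] is also 7, so no common subsequence is longer.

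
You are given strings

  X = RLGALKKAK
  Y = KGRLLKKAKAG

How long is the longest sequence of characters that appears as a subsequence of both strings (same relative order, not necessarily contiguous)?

Taking R (X #1, Y #3); then L (X #2, Y #4); then L (X #5, Y #5); then K (X #6, Y #6); then K (X #7, Y #7); then A (X #8, Y #8); then K (X #9, Y #9) gives a common subsequence of length 7. dp[9][11] = 7 confirms this is the maximum.

7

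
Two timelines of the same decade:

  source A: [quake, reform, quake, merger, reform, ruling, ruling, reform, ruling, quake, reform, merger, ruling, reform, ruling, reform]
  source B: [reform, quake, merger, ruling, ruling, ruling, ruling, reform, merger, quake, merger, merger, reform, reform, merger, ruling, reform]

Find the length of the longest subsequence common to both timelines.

11

One common subsequence of length 11: reform at source A[2]=source B[1]; then quake at source A[3]=source B[2]; then merger at source A[4]=source B[3]; then ruling at source A[6]=source B[6]; then ruling at source A[7]=source B[7]; then reform at source A[8]=source B[8]; then quake at source A[10]=source B[10]; then reform at source A[11]=source B[14]; then merger at source A[12]=source B[15]; then ruling at source A[15]=source B[16]; then reform at source A[16]=source B[17]. dp[16][17] = 11 confirms this is the maximum.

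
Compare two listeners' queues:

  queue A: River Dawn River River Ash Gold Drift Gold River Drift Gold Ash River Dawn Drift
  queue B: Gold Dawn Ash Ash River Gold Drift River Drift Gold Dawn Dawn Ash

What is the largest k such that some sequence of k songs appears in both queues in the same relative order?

Match Dawn (queue A #2, queue B #2) → River (queue A #4, queue B #5) → Gold (queue A #6, queue B #6) → Drift (queue A #7, queue B #7) → River (queue A #9, queue B #8) → Drift (queue A #10, queue B #9) → Gold (queue A #11, queue B #10) → Ash (queue A #12, queue B #13) — 8 songs in the same relative order in both. Since dp[15][13] = 8, nothing longer is possible.

8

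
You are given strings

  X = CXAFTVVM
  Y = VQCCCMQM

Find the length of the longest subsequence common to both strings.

2

Match C at X[1]=Y[5]; then M at X[8]=Y[8] — 2 characters in the same relative order in both. dp[8][8] = 2 confirms this is the maximum.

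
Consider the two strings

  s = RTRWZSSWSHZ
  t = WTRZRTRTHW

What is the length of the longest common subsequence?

Taking R (s #1, t #5), T (s #2, t #6), R (s #3, t #7), W (s #8, t #10) gives a common subsequence of length 4. Since dp[11][10] = 4, nothing longer is possible.

4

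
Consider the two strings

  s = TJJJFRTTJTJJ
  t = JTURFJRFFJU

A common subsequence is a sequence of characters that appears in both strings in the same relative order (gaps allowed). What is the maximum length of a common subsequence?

One common subsequence of length 4: T [1,2]; then J [2,6]; then F [5,9]; then J [9,10]. Since dp[12][11] = 4, nothing longer is possible.

4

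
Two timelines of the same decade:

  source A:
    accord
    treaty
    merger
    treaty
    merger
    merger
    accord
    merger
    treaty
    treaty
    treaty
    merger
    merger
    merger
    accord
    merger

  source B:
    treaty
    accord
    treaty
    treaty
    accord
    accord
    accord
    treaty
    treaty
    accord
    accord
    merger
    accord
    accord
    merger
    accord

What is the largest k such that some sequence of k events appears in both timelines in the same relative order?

One common subsequence of length 9: accord at source A[1]=source B[2] → treaty at source A[2]=source B[3] → treaty at source A[4]=source B[4] → accord at source A[7]=source B[7] → treaty at source A[9]=source B[8] → treaty at source A[10]=source B[9] → merger at source A[12]=source B[12] → merger at source A[14]=source B[15] → accord at source A[15]=source B[16]. The LCS DP gives dp[16][16] = 9, so this is optimal.

9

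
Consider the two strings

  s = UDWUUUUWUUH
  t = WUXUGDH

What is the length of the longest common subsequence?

Pick W (s #3, t #1), then U (s #4, t #2), then U (s #5, t #4), then H (s #11, t #7); all 4 characters appear in both, in order. Since dp[11][7] = 4, nothing longer is possible.

4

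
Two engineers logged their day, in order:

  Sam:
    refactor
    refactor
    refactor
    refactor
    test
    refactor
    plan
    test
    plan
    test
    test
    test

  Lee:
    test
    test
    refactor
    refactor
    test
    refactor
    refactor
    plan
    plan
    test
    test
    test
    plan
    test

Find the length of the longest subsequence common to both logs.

One common subsequence of length 9: refactor [1,3], refactor [2,4], refactor [3,6], refactor [4,7], plan [7,9], test [8,10], test [10,11], test [11,12], test [12,14]. The LCS DP gives dp[12][14] = 9, so this is optimal.

9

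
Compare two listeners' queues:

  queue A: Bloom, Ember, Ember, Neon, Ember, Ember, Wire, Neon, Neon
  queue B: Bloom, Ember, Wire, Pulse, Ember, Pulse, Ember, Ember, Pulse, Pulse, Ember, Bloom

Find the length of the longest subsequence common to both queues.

5

Pick Bloom at queue A[1]=queue B[1], Ember at queue A[2]=queue B[5], Ember at queue A[3]=queue B[7], Ember at queue A[5]=queue B[8], Ember at queue A[6]=queue B[11]; all 5 songs appear in both, in order. Since dp[9][12] = 5, nothing longer is possible.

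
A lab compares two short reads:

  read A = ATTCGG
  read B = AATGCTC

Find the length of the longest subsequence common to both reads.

4

Pick A [1,2] → T [2,3] → T [3,6] → C [4,7]; all 4 bases appear in both, in order. The LCS DP gives dp[6][7] = 4, so this is optimal.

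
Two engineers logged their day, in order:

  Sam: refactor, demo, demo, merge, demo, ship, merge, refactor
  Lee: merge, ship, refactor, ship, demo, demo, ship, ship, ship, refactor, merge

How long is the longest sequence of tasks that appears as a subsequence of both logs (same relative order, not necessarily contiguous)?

Match refactor [1,3]; then demo [2,5]; then demo [3,6]; then ship [6,9]; then merge [7,11] — 5 tasks in the same relative order in both. The LCS DP gives dp[8][11] = 5, so this is optimal.

5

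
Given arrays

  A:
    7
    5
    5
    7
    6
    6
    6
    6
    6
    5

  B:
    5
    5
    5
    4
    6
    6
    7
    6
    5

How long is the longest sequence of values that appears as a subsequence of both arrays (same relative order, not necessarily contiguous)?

One common subsequence of length 6: 5 [2,2], 5 [3,3], 6 [5,5], 6 [6,6], 6 [9,8], 5 [10,9], and the DP table's final entry dp[10][9] is also 6, so no common subsequence is longer.

6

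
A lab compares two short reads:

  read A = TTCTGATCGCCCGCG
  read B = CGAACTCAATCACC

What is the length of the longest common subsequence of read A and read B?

One common subsequence of length 8: C (read A #3, read B #1) → G (read A #5, read B #2) → A (read A #6, read B #4) → T (read A #7, read B #6) → C (read A #8, read B #7) → C (read A #10, read B #11) → C (read A #12, read B #13) → C (read A #14, read B #14). dp[15][14] = 8 confirms this is the maximum.

8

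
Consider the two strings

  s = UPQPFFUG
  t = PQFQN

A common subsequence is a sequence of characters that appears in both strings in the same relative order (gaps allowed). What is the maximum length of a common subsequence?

3

Let dp[i][j] be the LCS length of the first i characters of s and the first j characters of t. dp[i][j] = dp[i-1][j-1]+1 when the i-th and j-th characters match, else max(dp[i-1][j], dp[i][j-1]).
    ·  P  Q  F  Q  N
 ·  0  0  0  0  0  0
 U  0  0  0  0  0  0
 P  0  1  1  1  1  1
 Q  0  1  2  2  2  2
 P  0  1  2  2  2  2
 F  0  1  2  3  3  3
 F  0  1  2  3  3  3
 U  0  1  2  3  3  3
 G  0  1  2  3  3  3
dp[8][5] = 3. One LCS (by backtracking along matches): PQF.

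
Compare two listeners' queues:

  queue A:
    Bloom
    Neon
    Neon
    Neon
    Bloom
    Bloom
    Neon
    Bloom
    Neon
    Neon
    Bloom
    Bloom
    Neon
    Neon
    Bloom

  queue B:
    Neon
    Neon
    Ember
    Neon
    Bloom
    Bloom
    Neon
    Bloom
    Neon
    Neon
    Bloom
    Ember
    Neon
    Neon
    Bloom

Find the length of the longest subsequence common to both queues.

13

Taking Neon (queue A #2, queue B #1) → Neon (queue A #3, queue B #2) → Neon (queue A #4, queue B #4) → Bloom (queue A #5, queue B #5) → Bloom (queue A #6, queue B #6) → Neon (queue A #7, queue B #7) → Bloom (queue A #8, queue B #8) → Neon (queue A #9, queue B #9) → Neon (queue A #10, queue B #10) → Bloom (queue A #11, queue B #11) → Neon (queue A #13, queue B #13) → Neon (queue A #14, queue B #14) → Bloom (queue A #15, queue B #15) gives a common subsequence of length 13. The LCS DP gives dp[15][15] = 13, so this is optimal.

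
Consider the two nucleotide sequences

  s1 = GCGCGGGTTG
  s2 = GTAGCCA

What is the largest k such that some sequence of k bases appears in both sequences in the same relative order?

Pick G at s1[1]=s2[4] → C at s1[2]=s2[5] → C at s1[4]=s2[6]; all 3 bases appear in both, in order. Since dp[10][7] = 3, nothing longer is possible.

3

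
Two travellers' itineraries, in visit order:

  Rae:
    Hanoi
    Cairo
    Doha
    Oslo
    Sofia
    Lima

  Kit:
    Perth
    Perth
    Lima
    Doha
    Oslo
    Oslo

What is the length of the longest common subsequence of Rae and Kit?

2

One common subsequence of length 2: Doha (Rae #3, Kit #4) → Oslo (Rae #4, Kit #6). Since dp[6][6] = 2, nothing longer is possible.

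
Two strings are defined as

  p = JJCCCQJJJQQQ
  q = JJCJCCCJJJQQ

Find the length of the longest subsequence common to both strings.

10

One common subsequence of length 10: J (p #1, q #2), then J (p #2, q #4), then C (p #3, q #5), then C (p #4, q #6), then C (p #5, q #7), then J (p #7, q #8), then J (p #8, q #9), then J (p #9, q #10), then Q (p #11, q #11), then Q (p #12, q #12). dp[12][12] = 10 confirms this is the maximum.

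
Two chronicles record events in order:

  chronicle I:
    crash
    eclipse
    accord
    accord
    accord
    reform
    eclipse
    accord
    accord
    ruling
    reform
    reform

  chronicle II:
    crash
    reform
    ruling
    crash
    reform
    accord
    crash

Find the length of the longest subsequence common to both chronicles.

4

Pick crash at chronicle I[1]=chronicle II[1]; then reform at chronicle I[6]=chronicle II[2]; then ruling at chronicle I[10]=chronicle II[3]; then reform at chronicle I[11]=chronicle II[5]; all 4 events appear in both, in order, and the DP table's final entry dp[12][7] is also 4, so no common subsequence is longer.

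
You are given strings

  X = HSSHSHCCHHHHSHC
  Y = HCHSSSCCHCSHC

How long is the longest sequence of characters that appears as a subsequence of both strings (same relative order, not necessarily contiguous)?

One common subsequence of length 10: H (X #1, Y #3), then S (X #2, Y #4), then S (X #3, Y #5), then S (X #5, Y #6), then C (X #7, Y #7), then C (X #8, Y #8), then H (X #9, Y #9), then S (X #13, Y #11), then H (X #14, Y #12), then C (X #15, Y #13). Since dp[15][13] = 10, nothing longer is possible.

10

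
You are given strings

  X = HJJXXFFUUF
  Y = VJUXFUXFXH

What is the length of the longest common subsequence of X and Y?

Let dp[i][j] be the LCS length of the first i characters of X and the first j characters of Y. dp[i][j] = dp[i-1][j-1]+1 when the i-th and j-th characters match, else max(dp[i-1][j], dp[i][j-1]).
    ·  V  J  U  X  F  U  X  F  X  H
 ·  0  0  0  0  0  0  0  0  0  0  0
 H  0  0  0  0  0  0  0  0  0  0  1
 J  0  0  1  1  1  1  1  1  1  1  1
 J  0  0  1  1  1  1  1  1  1  1  1
 X  0  0  1  1  2  2  2  2  2  2  2
 X  0  0  1  1  2  2  2  3  3  3  3
 F  0  0  1  1  2  3  3  3  4  4  4
 F  0  0  1  1  2  3  3  3  4  4  4
 U  0  0  1  2  2  3  4  4  4  4  4
 U  0  0  1  2  2  3  4  4  4  4  4
 F  0  0  1  2  2  3  4  4  5  5  5
dp[10][10] = 5. One LCS (by backtracking along matches): JXFUF.

5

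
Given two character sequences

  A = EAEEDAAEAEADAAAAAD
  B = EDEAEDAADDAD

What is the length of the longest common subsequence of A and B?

10

One common subsequence of length 10: E at A[4]=B[1]; then D at A[5]=B[2]; then E at A[8]=B[3]; then A at A[9]=B[4]; then E at A[10]=B[5]; then D at A[12]=B[6]; then A at A[13]=B[7]; then A at A[14]=B[8]; then A at A[17]=B[11]; then D at A[18]=B[12]. Since dp[18][12] = 10, nothing longer is possible.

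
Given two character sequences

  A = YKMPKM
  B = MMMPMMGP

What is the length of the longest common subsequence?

3

Taking M (A #3, B #3), P (A #4, B #4), M (A #6, B #6) gives a common subsequence of length 3. Since dp[6][8] = 3, nothing longer is possible.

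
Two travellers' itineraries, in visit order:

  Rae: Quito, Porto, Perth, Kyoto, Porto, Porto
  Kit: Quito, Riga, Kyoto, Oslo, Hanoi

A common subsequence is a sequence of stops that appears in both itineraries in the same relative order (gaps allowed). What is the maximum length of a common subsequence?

One common subsequence of length 2: Quito (Rae #1, Kit #1), Kyoto (Rae #4, Kit #3). Since dp[6][5] = 2, nothing longer is possible.

2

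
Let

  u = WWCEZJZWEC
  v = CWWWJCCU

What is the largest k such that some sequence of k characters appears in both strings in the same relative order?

Let dp[i][j] be the LCS length of the first i characters of u and the first j characters of v. dp[i][j] = dp[i-1][j-1]+1 when the i-th and j-th characters match, else max(dp[i-1][j], dp[i][j-1]).
    ·  C  W  W  W  J  C  C  U
 ·  0  0  0  0  0  0  0  0  0
 W  0  0  1  1  1  1  1  1  1
 W  0  0  1  2  2  2  2  2  2
 C  0  1  1  2  2  2  3  3  3
 E  0  1  1  2  2  2  3  3  3
 Z  0  1  1  2  2  2  3  3  3
 J  0  1  1  2  2  3  3  3  3
 Z  0  1  1  2  2  3  3  3  3
 W  0  1  2  2  3  3  3  3  3
 E  0  1  2  2  3  3  3  3  3
 C  0  1  2  2  3  3  4  4  4
dp[10][8] = 4. One LCS (by backtracking along matches): WWCC.

4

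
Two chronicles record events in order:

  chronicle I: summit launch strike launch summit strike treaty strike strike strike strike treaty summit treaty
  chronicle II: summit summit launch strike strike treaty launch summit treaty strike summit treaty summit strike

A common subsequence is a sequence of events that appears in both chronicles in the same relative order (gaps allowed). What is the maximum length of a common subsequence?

Pick summit at chronicle I[1]=chronicle II[2], launch at chronicle I[2]=chronicle II[3], strike at chronicle I[3]=chronicle II[5], launch at chronicle I[4]=chronicle II[7], summit at chronicle I[5]=chronicle II[8], treaty at chronicle I[7]=chronicle II[9], strike at chronicle I[8]=chronicle II[10], treaty at chronicle I[12]=chronicle II[12], summit at chronicle I[13]=chronicle II[13]; all 9 events appear in both, in order, and the DP table's final entry dp[14][14] is also 9, so no common subsequence is longer.

9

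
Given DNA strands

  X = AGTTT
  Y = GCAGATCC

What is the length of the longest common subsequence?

3

One common subsequence of length 3: A at X[1]=Y[3] → G at X[2]=Y[4] → T at X[3]=Y[6]. The LCS DP gives dp[5][8] = 3, so this is optimal.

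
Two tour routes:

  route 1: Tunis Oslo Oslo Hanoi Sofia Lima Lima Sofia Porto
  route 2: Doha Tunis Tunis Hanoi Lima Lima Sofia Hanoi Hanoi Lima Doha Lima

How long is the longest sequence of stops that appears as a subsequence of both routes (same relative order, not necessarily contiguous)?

5

Match Tunis [1,3], Hanoi [4,4], Sofia [5,7], Lima [6,10], Lima [7,12] — 5 stops in the same relative order in both. Since dp[9][12] = 5, nothing longer is possible.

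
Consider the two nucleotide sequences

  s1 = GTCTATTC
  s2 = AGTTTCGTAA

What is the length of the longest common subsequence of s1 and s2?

Taking G [1,2]; then T [2,5]; then C [3,6]; then T [4,8]; then A [5,10] gives a common subsequence of length 5. dp[8][10] = 5 confirms this is the maximum.

5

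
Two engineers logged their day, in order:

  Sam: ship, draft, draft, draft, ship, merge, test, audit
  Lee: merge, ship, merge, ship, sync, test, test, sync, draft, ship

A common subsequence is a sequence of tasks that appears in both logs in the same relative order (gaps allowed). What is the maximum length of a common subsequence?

One common subsequence of length 3: ship (Sam #1, Lee #4) → draft (Sam #4, Lee #9) → ship (Sam #5, Lee #10), and the DP table's final entry dp[8][10] is also 3, so no common subsequence is longer.

3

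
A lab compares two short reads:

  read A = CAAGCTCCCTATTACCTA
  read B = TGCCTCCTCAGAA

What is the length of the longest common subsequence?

9

Match C (read A #1, read B #3); then C (read A #5, read B #4); then T (read A #6, read B #5); then C (read A #7, read B #6); then C (read A #8, read B #7); then C (read A #9, read B #9); then A (read A #11, read B #10); then A (read A #14, read B #12); then A (read A #18, read B #13) — 9 bases in the same relative order in both. The LCS DP gives dp[18][13] = 9, so this is optimal.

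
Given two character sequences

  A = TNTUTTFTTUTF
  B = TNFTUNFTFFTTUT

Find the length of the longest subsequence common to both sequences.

10

One common subsequence of length 10: T at A[1]=B[1], N at A[2]=B[2], T at A[3]=B[4], U at A[4]=B[5], T at A[5]=B[8], F at A[7]=B[10], T at A[8]=B[11], T at A[9]=B[12], U at A[10]=B[13], T at A[11]=B[14]. The LCS DP gives dp[12][14] = 10, so this is optimal.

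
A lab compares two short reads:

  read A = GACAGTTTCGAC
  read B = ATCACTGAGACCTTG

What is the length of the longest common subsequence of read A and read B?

Taking A [2,4] → C [3,5] → A [4,8] → G [5,9] → T [7,13] → T [8,14] → G [10,15] gives a common subsequence of length 7. dp[12][15] = 7 confirms this is the maximum.

7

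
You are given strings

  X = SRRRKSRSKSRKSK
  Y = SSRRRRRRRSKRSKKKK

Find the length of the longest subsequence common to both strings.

Taking S at X[1]=Y[2]; then R at X[2]=Y[7]; then R at X[3]=Y[8]; then R at X[4]=Y[9]; then K at X[5]=Y[11]; then R at X[7]=Y[12]; then S at X[8]=Y[13]; then K at X[9]=Y[15]; then K at X[12]=Y[16]; then K at X[14]=Y[17] gives a common subsequence of length 10. The LCS DP gives dp[14][17] = 10, so this is optimal.

10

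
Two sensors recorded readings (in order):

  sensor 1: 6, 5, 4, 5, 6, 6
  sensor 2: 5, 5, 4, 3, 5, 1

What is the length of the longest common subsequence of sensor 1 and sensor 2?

3

Taking 5 [2,2], then 4 [3,3], then 5 [4,5] gives a common subsequence of length 3. Since dp[6][6] = 3, nothing longer is possible.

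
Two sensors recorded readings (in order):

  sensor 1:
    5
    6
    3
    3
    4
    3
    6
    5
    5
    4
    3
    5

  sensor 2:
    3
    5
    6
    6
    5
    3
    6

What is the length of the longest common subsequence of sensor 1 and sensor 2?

Let dp[i][j] be the LCS length of the first i values of sensor 1 and the first j values of sensor 2. dp[i][j] = dp[i-1][j-1]+1 when the i-th and j-th values match, else max(dp[i-1][j], dp[i][j-1]).
    ·  3  5  6  6  5  3  6
 ·  0  0  0  0  0  0  0  0
 5  0  0  1  1  1  1  1  1
 6  0  0  1  2  2  2  2  2
 3  0  1  1  2  2  2  3  3
 3  0  1  1  2  2  2  3  3
 4  0  1  1  2  2  2  3  3
 3  0  1  1  2  2  2  3  3
 6  0  1  1  2  3  3  3  4
 5  0  1  2  2  3  4  4  4
 5  0  1  2  2  3  4  4  4
 4  0  1  2  2  3  4  4  4
 3  0  1  2  2  3  4  5  5
 5  0  1  2  2  3  4  5  5
dp[12][7] = 5. One LCS (by backtracking along matches): 5, 6, 6, 5, 3.

5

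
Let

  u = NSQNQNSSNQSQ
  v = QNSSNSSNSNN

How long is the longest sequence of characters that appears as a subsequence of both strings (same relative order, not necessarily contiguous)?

7

Let dp[i][j] be the LCS length of the first i characters of u and the first j characters of v. dp[i][j] = dp[i-1][j-1]+1 when the i-th and j-th characters match, else max(dp[i-1][j], dp[i][j-1]).
    ·  Q  N  S  S  N  S  S  N  S  N  N
 ·  0  0  0  0  0  0  0  0  0  0  0  0
 N  0  0  1  1  1  1  1  1  1  1  1  1
 S  0  0  1  2  2  2  2  2  2  2  2  2
 Q  0  1  1  2  2  2  2  2  2  2  2  2
 N  0  1  2  2  2  3  3  3  3  3  3  3
 Q  0  1  2  2  2  3  3  3  3  3  3  3
 N  0  1  2  2  2  3  3  3  4  4  4  4
 S  0  1  2  3  3  3  4  4  4  5  5  5
 S  0  1  2  3  4  4  4  5  5  5  5  5
 N  0  1  2  3  4  5  5  5  6  6  6  6
 Q  0  1  2  3  4  5  5  5  6  6  6  6
 S  0  1  2  3  4  5  6  6  6  7  7  7
 Q  0  1  2  3  4  5  6  6  6  7  7  7
dp[12][11] = 7. One LCS (by backtracking along matches): NSNSSNS.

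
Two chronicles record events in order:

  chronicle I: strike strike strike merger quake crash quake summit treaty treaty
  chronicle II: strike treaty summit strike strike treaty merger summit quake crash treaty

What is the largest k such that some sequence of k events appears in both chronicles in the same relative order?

One common subsequence of length 7: strike at chronicle I[1]=chronicle II[1], strike at chronicle I[2]=chronicle II[4], strike at chronicle I[3]=chronicle II[5], merger at chronicle I[4]=chronicle II[7], quake at chronicle I[5]=chronicle II[9], crash at chronicle I[6]=chronicle II[10], treaty at chronicle I[10]=chronicle II[11]. dp[10][11] = 7 confirms this is the maximum.

7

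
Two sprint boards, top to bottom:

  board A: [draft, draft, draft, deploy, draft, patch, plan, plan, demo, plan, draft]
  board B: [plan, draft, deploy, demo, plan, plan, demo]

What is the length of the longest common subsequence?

5

One common subsequence of length 5: draft at board A[3]=board B[2], deploy at board A[4]=board B[3], plan at board A[7]=board B[5], plan at board A[8]=board B[6], demo at board A[9]=board B[7]. The LCS DP gives dp[11][7] = 5, so this is optimal.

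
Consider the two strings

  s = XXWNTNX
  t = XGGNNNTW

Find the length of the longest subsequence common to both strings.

Taking X (s #1, t #1), N (s #4, t #6), T (s #5, t #7) gives a common subsequence of length 3. The LCS DP gives dp[7][8] = 3, so this is optimal.

3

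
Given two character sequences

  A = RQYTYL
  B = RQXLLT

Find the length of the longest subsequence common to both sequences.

Let dp[i][j] be the LCS length of the first i characters of A and the first j characters of B. dp[i][j] = dp[i-1][j-1]+1 when the i-th and j-th characters match, else max(dp[i-1][j], dp[i][j-1]).
    ·  R  Q  X  L  L  T
 ·  0  0  0  0  0  0  0
 R  0  1  1  1  1  1  1
 Q  0  1  2  2  2  2  2
 Y  0  1  2  2  2  2  2
 T  0  1  2  2  2  2  3
 Y  0  1  2  2  2  2  3
 L  0  1  2  2  3  3  3
dp[6][6] = 3. One LCS (by backtracking along matches): RQT.

3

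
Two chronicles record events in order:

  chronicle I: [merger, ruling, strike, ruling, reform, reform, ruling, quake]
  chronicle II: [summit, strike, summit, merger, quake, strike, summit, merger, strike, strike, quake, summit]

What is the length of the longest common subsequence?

Pick merger [1,8] → strike [3,10] → quake [8,11]; all 3 events appear in both, in order, and the DP table's final entry dp[8][12] is also 3, so no common subsequence is longer.

3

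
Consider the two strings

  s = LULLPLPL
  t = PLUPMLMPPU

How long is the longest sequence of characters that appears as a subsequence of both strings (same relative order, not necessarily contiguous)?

5

Taking L (s #1, t #2), then U (s #2, t #3), then L (s #3, t #6), then P (s #5, t #8), then P (s #7, t #9) gives a common subsequence of length 5. dp[8][10] = 5 confirms this is the maximum.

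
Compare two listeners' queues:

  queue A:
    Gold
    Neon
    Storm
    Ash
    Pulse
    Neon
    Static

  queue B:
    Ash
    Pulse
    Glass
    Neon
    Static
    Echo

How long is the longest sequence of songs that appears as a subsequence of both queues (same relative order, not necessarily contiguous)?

One common subsequence of length 4: Ash (queue A #4, queue B #1); then Pulse (queue A #5, queue B #2); then Neon (queue A #6, queue B #4); then Static (queue A #7, queue B #5), and the DP table's final entry dp[7][6] is also 4, so no common subsequence is longer.

4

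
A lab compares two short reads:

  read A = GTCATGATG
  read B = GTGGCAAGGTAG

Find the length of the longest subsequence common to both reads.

Let dp[i][j] be the LCS length of the first i bases of read A and the first j bases of read B. dp[i][j] = dp[i-1][j-1]+1 when the i-th and j-th bases match, else max(dp[i-1][j], dp[i][j-1]).
    ·  G  T  G  G  C  A  A  G  G  T  A  G
 ·  0  0  0  0  0  0  0  0  0  0  0  0  0
 G  0  1  1  1  1  1  1  1  1  1  1  1  1
 T  0  1  2  2  2  2  2  2  2  2  2  2  2
 C  0  1  2  2  2  3  3  3  3  3  3  3  3
 A  0  1  2  2  2  3  4  4  4  4  4  4  4
 T  0  1  2  2  2  3  4  4  4  4  5  5  5
 G  0  1  2  3  3  3  4  4  5  5  5  5  6
 A  0  1  2  3  3  3  4  5  5  5  5  6  6
 T  0  1  2  3  3  3  4  5  5  5  6  6  6
 G  0  1  2  3  4  4  4  5  6  6  6  6  7
dp[9][12] = 7. One LCS (by backtracking along matches): GTCATAG.

7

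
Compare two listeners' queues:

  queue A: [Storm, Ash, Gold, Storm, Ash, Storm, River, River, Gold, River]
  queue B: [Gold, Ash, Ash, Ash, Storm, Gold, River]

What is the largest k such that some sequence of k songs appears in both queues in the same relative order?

Taking Ash at queue A[2]=queue B[3], then Ash at queue A[5]=queue B[4], then Storm at queue A[6]=queue B[5], then Gold at queue A[9]=queue B[6], then River at queue A[10]=queue B[7] gives a common subsequence of length 5. Since dp[10][7] = 5, nothing longer is possible.

5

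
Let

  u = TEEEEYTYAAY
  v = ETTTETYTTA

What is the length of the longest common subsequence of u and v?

5

Let dp[i][j] be the LCS length of the first i characters of u and the first j characters of v. dp[i][j] = dp[i-1][j-1]+1 when the i-th and j-th characters match, else max(dp[i-1][j], dp[i][j-1]).
    ·  E  T  T  T  E  T  Y  T  T  A
 ·  0  0  0  0  0  0  0  0  0  0  0
 T  0  0  1  1  1  1  1  1  1  1  1
 E  0  1  1  1  1  2  2  2  2  2  2
 E  0  1  1  1  1  2  2  2  2  2  2
 E  0  1  1  1  1  2  2  2  2  2  2
 E  0  1  1  1  1  2  2  2  2  2  2
 Y  0  1  1  1  1  2  2  3  3  3  3
 T  0  1  2  2  2  2  3  3  4  4  4
 Y  0  1  2  2  2  2  3  4  4  4  4
 A  0  1  2  2  2  2  3  4  4  4  5
 A  0  1  2  2  2  2  3  4  4  4  5
 Y  0  1  2  2  2  2  3  4  4  4  5
dp[11][10] = 5. One LCS (by backtracking along matches): TEYTA.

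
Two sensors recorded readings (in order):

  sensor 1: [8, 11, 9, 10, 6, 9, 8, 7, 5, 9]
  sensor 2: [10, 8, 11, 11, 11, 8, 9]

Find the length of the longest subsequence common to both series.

Let dp[i][j] be the LCS length of the first i values of sensor 1 and the first j values of sensor 2. dp[i][j] = dp[i-1][j-1]+1 when the i-th and j-th values match, else max(dp[i-1][j], dp[i][j-1]).
    · 10  8 11 11 11  8  9
 ·  0  0  0  0  0  0  0  0
 8  0  0  1  1  1  1  1  1
11  0  0  1  2  2  2  2  2
 9  0  0  1  2  2  2  2  3
10  0  1  1  2  2  2  2  3
 6  0  1  1  2  2  2  2  3
 9  0  1  1  2  2  2  2  3
 8  0  1  2  2  2  2  3  3
 7  0  1  2  2  2  2  3  3
 5  0  1  2  2  2  2  3  3
 9  0  1  2  2  2  2  3  4
dp[10][7] = 4. One LCS (by backtracking along matches): 8, 11, 8, 9.

4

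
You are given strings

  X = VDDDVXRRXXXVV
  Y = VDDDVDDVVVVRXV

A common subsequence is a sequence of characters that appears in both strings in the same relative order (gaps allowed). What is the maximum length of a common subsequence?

Pick V (X #1, Y #1), then D (X #2, Y #4), then D (X #3, Y #6), then D (X #4, Y #7), then V (X #5, Y #11), then R (X #8, Y #12), then X (X #11, Y #13), then V (X #13, Y #14); all 8 characters appear in both, in order, and the DP table's final entry dp[13][14] is also 8, so no common subsequence is longer.

8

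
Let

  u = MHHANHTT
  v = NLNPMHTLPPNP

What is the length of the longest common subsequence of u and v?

3

Pick M (u #1, v #5), then H (u #2, v #6), then N (u #5, v #11); all 3 characters appear in both, in order. Since dp[8][12] = 3, nothing longer is possible.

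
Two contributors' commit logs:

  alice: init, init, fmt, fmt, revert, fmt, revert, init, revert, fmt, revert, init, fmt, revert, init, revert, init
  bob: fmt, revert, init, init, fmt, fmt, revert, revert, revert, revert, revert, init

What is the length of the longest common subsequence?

One common subsequence of length 10: init (alice #1, bob #3), init (alice #2, bob #4), fmt (alice #4, bob #5), fmt (alice #6, bob #6), revert (alice #7, bob #7), revert (alice #9, bob #8), revert (alice #11, bob #9), revert (alice #14, bob #10), revert (alice #16, bob #11), init (alice #17, bob #12), and the DP table's final entry dp[17][12] is also 10, so no common subsequence is longer.

10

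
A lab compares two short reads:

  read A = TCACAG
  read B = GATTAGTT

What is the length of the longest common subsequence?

Match T (read A #1, read B #4), A (read A #5, read B #5), G (read A #6, read B #6) — 3 bases in the same relative order in both. Since dp[6][8] = 3, nothing longer is possible.

3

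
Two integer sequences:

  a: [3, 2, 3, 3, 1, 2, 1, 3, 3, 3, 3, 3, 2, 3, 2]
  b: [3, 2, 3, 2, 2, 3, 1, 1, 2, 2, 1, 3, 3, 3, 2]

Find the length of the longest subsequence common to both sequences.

One common subsequence of length 11: 3 [1,1], 2 [2,2], 3 [3,3], 3 [4,6], 1 [5,8], 2 [6,10], 1 [7,11], 3 [11,12], 3 [12,13], 3 [14,14], 2 [15,15], and the DP table's final entry dp[15][15] is also 11, so no common subsequence is longer.

11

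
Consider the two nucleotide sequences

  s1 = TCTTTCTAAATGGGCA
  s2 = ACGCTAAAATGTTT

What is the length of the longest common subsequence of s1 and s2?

8

Taking C (s1 #2, s2 #2), C (s1 #6, s2 #4), T (s1 #7, s2 #5), A (s1 #8, s2 #7), A (s1 #9, s2 #8), A (s1 #10, s2 #9), T (s1 #11, s2 #10), G (s1 #12, s2 #11) gives a common subsequence of length 8, and the DP table's final entry dp[16][14] is also 8, so no common subsequence is longer.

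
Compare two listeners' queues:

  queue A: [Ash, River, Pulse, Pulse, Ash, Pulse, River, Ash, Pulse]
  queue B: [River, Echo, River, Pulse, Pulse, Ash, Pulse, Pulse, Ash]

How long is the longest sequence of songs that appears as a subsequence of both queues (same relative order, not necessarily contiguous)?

6

One common subsequence of length 6: River at queue A[2]=queue B[3], Pulse at queue A[3]=queue B[4], Pulse at queue A[4]=queue B[5], Ash at queue A[5]=queue B[6], Pulse at queue A[6]=queue B[8], Ash at queue A[8]=queue B[9]. dp[9][9] = 6 confirms this is the maximum.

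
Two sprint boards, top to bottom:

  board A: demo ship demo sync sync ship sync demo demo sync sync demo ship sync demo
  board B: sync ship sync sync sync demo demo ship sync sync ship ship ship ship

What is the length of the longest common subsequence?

Pick ship (board A #2, board B #2), then sync (board A #4, board B #3), then sync (board A #5, board B #4), then sync (board A #7, board B #5), then demo (board A #8, board B #6), then demo (board A #9, board B #7), then sync (board A #10, board B #9), then sync (board A #11, board B #10), then ship (board A #13, board B #14); all 9 tasks appear in both, in order. The LCS DP gives dp[15][14] = 9, so this is optimal.

9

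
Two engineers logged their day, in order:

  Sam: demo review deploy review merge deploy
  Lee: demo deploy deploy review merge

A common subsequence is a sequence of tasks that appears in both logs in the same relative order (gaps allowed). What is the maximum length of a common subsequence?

One common subsequence of length 4: demo [1,1], deploy [3,3], review [4,4], merge [5,5]. The LCS DP gives dp[6][5] = 4, so this is optimal.

4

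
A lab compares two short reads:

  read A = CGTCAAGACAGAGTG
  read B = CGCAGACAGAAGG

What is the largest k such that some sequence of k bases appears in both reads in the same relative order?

Pick C at read A[1]=read B[1], G at read A[2]=read B[2], C at read A[4]=read B[3], A at read A[6]=read B[4], G at read A[7]=read B[5], A at read A[8]=read B[6], C at read A[9]=read B[7], A at read A[10]=read B[8], G at read A[11]=read B[9], A at read A[12]=read B[11], G at read A[13]=read B[12], G at read A[15]=read B[13]; all 12 bases appear in both, in order. Since dp[15][13] = 12, nothing longer is possible.

12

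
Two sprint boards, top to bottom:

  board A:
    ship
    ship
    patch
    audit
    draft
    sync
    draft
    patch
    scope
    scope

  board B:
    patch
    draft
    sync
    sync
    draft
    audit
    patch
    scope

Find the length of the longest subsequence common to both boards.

Match patch (board A #3, board B #1), then draft (board A #5, board B #2), then sync (board A #6, board B #4), then draft (board A #7, board B #5), then patch (board A #8, board B #7), then scope (board A #10, board B #8) — 6 tasks in the same relative order in both. The LCS DP gives dp[10][8] = 6, so this is optimal.

6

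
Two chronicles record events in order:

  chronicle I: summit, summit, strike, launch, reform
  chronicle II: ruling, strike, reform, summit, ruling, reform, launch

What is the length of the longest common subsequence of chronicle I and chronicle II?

Taking summit [1,4] → launch [4,7] gives a common subsequence of length 2. dp[5][7] = 2 confirms this is the maximum.

2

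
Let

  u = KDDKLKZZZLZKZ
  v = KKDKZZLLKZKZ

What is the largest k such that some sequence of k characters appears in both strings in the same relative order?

Match K [1,2], D [3,3], K [6,4], Z [7,5], Z [8,6], L [10,8], Z [11,10], K [12,11], Z [13,12] — 9 characters in the same relative order in both, and the DP table's final entry dp[13][12] is also 9, so no common subsequence is longer.

9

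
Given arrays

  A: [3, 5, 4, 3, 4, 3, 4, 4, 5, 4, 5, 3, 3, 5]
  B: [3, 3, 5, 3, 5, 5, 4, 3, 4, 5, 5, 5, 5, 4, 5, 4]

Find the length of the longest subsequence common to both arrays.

Taking 3 (A #1, B #2), 5 (A #2, B #3), 3 (A #4, B #4), 4 (A #5, B #7), 3 (A #6, B #8), 4 (A #7, B #9), 4 (A #8, B #14), 5 (A #9, B #15), 4 (A #10, B #16) gives a common subsequence of length 9. dp[14][16] = 9 confirms this is the maximum.

9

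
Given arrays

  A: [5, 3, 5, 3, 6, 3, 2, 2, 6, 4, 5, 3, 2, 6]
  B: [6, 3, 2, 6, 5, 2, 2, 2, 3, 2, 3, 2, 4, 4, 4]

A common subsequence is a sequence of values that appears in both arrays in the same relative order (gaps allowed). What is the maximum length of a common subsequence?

7

Taking 6 at A[5]=B[1], 3 at A[6]=B[2], 2 at A[8]=B[3], 6 at A[9]=B[4], 5 at A[11]=B[5], 3 at A[12]=B[11], 2 at A[13]=B[12] gives a common subsequence of length 7. dp[14][15] = 7 confirms this is the maximum.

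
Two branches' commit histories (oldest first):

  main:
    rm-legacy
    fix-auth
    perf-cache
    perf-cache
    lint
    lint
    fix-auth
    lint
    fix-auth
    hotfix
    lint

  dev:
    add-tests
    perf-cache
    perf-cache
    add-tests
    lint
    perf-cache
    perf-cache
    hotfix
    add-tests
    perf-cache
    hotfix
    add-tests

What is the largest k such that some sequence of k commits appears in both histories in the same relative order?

Pick perf-cache at main[3]=dev[2]; then perf-cache at main[4]=dev[3]; then lint at main[5]=dev[5]; then hotfix at main[10]=dev[11]; all 4 commits appear in both, in order. Since dp[11][12] = 4, nothing longer is possible.

4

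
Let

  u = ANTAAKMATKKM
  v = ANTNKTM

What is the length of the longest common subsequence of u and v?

6

Pick A at u[1]=v[1], then N at u[2]=v[2], then T at u[3]=v[3], then K at u[6]=v[5], then T at u[9]=v[6], then M at u[12]=v[7]; all 6 characters appear in both, in order. dp[12][7] = 6 confirms this is the maximum.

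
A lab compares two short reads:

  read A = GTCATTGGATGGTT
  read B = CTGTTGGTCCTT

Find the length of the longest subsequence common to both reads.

Taking G [1,3]; then T [5,4]; then T [6,5]; then G [7,6]; then G [8,7]; then T [10,8]; then T [13,11]; then T [14,12] gives a common subsequence of length 8, and the DP table's final entry dp[14][12] is also 8, so no common subsequence is longer.

8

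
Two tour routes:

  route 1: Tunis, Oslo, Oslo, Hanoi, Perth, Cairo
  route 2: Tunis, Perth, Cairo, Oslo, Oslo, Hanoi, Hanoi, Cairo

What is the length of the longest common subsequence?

One common subsequence of length 5: Tunis (route 1 #1, route 2 #1), Oslo (route 1 #2, route 2 #4), Oslo (route 1 #3, route 2 #5), Hanoi (route 1 #4, route 2 #7), Cairo (route 1 #6, route 2 #8). The LCS DP gives dp[6][8] = 5, so this is optimal.

5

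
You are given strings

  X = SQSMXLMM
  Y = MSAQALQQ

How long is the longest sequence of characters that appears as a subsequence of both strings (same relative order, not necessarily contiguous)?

Let dp[i][j] be the LCS length of the first i characters of X and the first j characters of Y. dp[i][j] = dp[i-1][j-1]+1 when the i-th and j-th characters match, else max(dp[i-1][j], dp[i][j-1]).
    ·  M  S  A  Q  A  L  Q  Q
 ·  0  0  0  0  0  0  0  0  0
 S  0  0  1  1  1  1  1  1  1
 Q  0  0  1  1  2  2  2  2  2
 S  0  0  1  1  2  2  2  2  2
 M  0  1  1  1  2  2  2  2  2
 X  0  1  1  1  2  2  2  2  2
 L  0  1  1  1  2  2  3  3  3
 M  0  1  1  1  2  2  3  3  3
 M  0  1  1  1  2  2  3  3  3
dp[8][8] = 3. One LCS (by backtracking along matches): SQL.

3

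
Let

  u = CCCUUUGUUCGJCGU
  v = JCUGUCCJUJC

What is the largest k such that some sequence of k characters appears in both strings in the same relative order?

7

Match C at u[3]=v[2], U at u[6]=v[3], G at u[7]=v[4], U at u[8]=v[5], U at u[9]=v[9], J at u[12]=v[10], C at u[13]=v[11] — 7 characters in the same relative order in both. The LCS DP gives dp[15][11] = 7, so this is optimal.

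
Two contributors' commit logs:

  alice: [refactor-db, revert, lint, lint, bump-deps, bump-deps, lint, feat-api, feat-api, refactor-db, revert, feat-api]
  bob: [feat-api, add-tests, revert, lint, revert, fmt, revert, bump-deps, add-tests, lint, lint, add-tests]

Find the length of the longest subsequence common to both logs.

4

Pick revert [2,3], then lint [3,4], then lint [4,10], then lint [7,11]; all 4 commits appear in both, in order. dp[12][12] = 4 confirms this is the maximum.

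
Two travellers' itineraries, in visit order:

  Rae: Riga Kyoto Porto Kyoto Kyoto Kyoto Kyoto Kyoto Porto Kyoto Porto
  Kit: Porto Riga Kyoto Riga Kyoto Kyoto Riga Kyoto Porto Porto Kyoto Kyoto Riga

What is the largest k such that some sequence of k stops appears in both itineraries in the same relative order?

Match Riga at Rae[1]=Kit[2], then Kyoto at Rae[2]=Kit[3], then Kyoto at Rae[4]=Kit[5], then Kyoto at Rae[5]=Kit[6], then Kyoto at Rae[6]=Kit[8], then Kyoto at Rae[7]=Kit[11], then Kyoto at Rae[8]=Kit[12] — 7 stops in the same relative order in both. dp[11][13] = 7 confirms this is the maximum.

7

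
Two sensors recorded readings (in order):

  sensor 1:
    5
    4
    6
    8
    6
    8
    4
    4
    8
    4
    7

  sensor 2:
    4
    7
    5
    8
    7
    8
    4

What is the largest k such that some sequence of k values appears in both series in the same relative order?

Match 5 [1,3], 8 [4,4], 8 [9,6], 4 [10,7] — 4 values in the same relative order in both. dp[11][7] = 4 confirms this is the maximum.

4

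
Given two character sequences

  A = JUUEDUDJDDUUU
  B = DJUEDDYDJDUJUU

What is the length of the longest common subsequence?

10

Pick J at A[1]=B[2], U at A[3]=B[3], E at A[4]=B[4], D at A[5]=B[6], D at A[7]=B[8], J at A[8]=B[9], D at A[10]=B[10], U at A[11]=B[11], U at A[12]=B[13], U at A[13]=B[14]; all 10 characters appear in both, in order. Since dp[13][14] = 10, nothing longer is possible.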